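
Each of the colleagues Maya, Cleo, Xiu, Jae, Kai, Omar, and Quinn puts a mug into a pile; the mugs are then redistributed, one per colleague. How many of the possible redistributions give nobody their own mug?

This is the derangement count D_7: permutations of 7 items with no fixed point.
By inclusion–exclusion this is Σ_{j=0}^{7} (−1)^j C(7,j)·(7−j)!.
Computing: 5040 − 5040 + 2520 − 840 + 210 − 42 + 7 − 1 = 1854.

1854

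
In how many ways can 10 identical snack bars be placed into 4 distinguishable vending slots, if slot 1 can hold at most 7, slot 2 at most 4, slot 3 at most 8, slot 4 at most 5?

By stars and bars, unrestricted non-negative solutions to x_1+…+x_4 = 10 number C(10+3,3) = 286.
Subtract solutions that violate a single cap (substitute x_i' = x_i − (cap_i+1)): x_1 ≥ 8 gives C(5,3) = 10; x_2 ≥ 5 gives C(8,3) = 56; x_3 ≥ 9 gives C(4,3) = 4; x_4 ≥ 6 gives C(7,3) = 35. Together 105.
No two caps can be exceeded simultaneously, so the pair terms are all 0.
By inclusion–exclusion the count is 286 − 105 + 0 = 181.

181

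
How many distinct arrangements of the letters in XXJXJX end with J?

5

Fix J in the last position and arrange the remaining 5 letters.
Those 5 letters have X appearing 4 times, giving (5)!/(4!) = 5.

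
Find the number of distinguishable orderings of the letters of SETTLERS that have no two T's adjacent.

3780

There are 8!/(2!·2!·2!) = 5040 arrangements of SETTLERS in total.
Arrangements with the T's together: treat TT as one letter, giving (7)!/(2!·2!) = 1260.
Subtracting, 5040 − 1260 = 3780 arrangements keep the T's apart.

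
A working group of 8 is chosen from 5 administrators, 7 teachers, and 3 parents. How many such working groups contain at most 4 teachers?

Split by how many teachers are chosen (0 through 4).
Sum: C(7,0)·C(8,8) + C(7,1)·C(8,7) + C(7,2)·C(8,6) + C(7,3)·C(8,5) + C(7,4)·C(8,4) = 1 + 56 + 588 + 1960 + 2450 = 5055.

5055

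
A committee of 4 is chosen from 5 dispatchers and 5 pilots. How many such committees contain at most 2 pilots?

155

Split by how many pilots are chosen (0 through 2).
Sum: C(5,0)·C(5,4) + C(5,1)·C(5,3) + C(5,2)·C(5,2) = 5 + 50 + 100 = 155.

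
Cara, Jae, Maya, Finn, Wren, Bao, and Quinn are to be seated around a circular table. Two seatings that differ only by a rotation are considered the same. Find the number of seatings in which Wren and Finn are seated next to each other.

Glue Wren and Finn into a block (2 internal orders). Seating 6 units around a circle gives (5)! arrangements.
So 2 × (5)! = 2 × 120 = 240.

240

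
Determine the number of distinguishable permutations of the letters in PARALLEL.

The 8 letters of PARALLEL have repeats: A appearing twice and L appearing 3 times.
The number of distinct arrangements is 8!/(3!·2!) = 40320/12 = 3360.

3360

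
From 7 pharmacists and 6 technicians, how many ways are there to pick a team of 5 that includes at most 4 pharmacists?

Split by how many pharmacists are chosen (0 through 4).
Sum: C(7,0)·C(6,5) + C(7,1)·C(6,4) + C(7,2)·C(6,3) + C(7,3)·C(6,2) + C(7,4)·C(6,1) = 6 + 105 + 420 + 525 + 210 = 1266.

1266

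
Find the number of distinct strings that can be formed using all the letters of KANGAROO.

10080

Letter multiplicities in KANGAROO: A×2, G×1, K×1, N×1, O×2, R×1.
Dividing 8! = 40320 by 2!·2! = 4 for the repeated letters gives 10080.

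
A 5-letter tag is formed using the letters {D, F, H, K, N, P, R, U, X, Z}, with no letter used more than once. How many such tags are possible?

Choose and order 5 of the 10 symbols: the first letter has 10 options, the next 9, and so on down to 6.
That product is 10 × 9 × 8 × 7 × 6 = 30240.

30240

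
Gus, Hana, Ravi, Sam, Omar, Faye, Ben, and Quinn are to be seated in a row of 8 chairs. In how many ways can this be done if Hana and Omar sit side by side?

Treat {Hana, Omar} as a single unit. There are 7 units to order, and the pair itself can be ordered 2 ways.
So the count is 2·(7)! = 10080.

10080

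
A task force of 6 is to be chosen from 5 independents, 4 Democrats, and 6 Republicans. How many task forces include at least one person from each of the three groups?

Unrestricted: C(15,6) = 5005 ways to pick any 6 of the 15.
Selections missing a whole group: no independents → C(10,6) = 210; no Democrats → C(11,6) = 462; no Republicans → C(9,6) = 84.
Add back selections omitting two groups (i.e. drawn from a single group): C(5,6) + C(4,6) + C(6,6) = 1.
By inclusion–exclusion: 5005 − 756 + 1 = 4250.

4250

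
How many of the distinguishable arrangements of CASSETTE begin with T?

With the first slot taken by T, it remains to arrange the other 7 letters (CASSETE).
Those 7 letters have E appearing twice and S appearing twice, giving (7)!/(2!·2!) = 1260.

1260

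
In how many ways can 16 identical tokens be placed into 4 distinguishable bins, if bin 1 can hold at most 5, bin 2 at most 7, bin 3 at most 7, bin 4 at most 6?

Without the upper bounds there are C(19,3) = 969 ways to split 16 among 4 bins.
Subtract solutions that violate a single cap (substitute x_i' = x_i − (cap_i+1)): x_1 ≥ 6 gives C(13,3) = 286; x_2 ≥ 8 gives C(11,3) = 165; x_3 ≥ 8 gives C(11,3) = 165; x_4 ≥ 7 gives C(12,3) = 220. Together 836.
Add back pairs where two caps are both exceeded: 10 + 10 + 20 + 1 + 4 + 4 = 49.
By inclusion–exclusion the count is 969 − 836 + 49 = 182.

182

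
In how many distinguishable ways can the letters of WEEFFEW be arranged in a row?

WEEFFEW has 7 letters with E appearing 3 times, F appearing twice, and W appearing twice.
The number of distinct arrangements is 7!/(3!·2!·2!) = 5040/24 = 210.

210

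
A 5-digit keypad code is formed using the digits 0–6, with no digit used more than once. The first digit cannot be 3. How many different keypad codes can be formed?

2160

The first digit has 7−1 = 6 choices (anything except 3).
The remaining 4 digits are filled from the other 6 symbols without repetition: 6 × 5 × 4 × 3 = 360.
Total: 6 × 360 = 2160.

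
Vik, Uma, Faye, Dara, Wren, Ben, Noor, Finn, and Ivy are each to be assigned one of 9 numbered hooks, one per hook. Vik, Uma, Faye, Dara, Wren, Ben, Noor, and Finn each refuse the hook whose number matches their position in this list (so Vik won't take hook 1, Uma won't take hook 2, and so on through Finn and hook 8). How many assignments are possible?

Let Aᵢ (for 1 ≤ i ≤ 8) be the placements that put person i in their forbidden hook. Any j of these fix j positions, leaving (9−j)! ways to fill the rest, and there are C(8,j) ways to pick which j.
By inclusion–exclusion, the number of valid placements is Σ_{j=0}^{8} (−1)^j C(8,j)·(9−j)!.
Computing: 362880 − 322560 + 141120 − 40320 + 8400 − 1344 + 168 − 16 + 1 = 148329.

148329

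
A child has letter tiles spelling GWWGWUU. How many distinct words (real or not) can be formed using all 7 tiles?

210

Letter multiplicities in GWWGWUU: G×2, U×2, W×3.
Dividing 7! = 5040 by 3!·2!·2! = 24 for the repeated letters gives 210.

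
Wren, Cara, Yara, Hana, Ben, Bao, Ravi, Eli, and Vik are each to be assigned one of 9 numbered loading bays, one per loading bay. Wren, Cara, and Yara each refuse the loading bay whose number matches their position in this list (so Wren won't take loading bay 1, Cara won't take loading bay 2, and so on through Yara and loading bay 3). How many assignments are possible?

256320

Let Aᵢ (for i ∈ {1, 2, 3}) be the placements that put person i in their forbidden loading bay. Any j of these fix j positions, leaving (9−j)! ways to fill the rest, and there are C(3,j) ways to pick which j.
By inclusion–exclusion, the number of valid placements is Σ_{j=0}^{3} (−1)^j C(3,j)·(9−j)!.
Computing: 362880 − 120960 + 15120 − 720 = 256320.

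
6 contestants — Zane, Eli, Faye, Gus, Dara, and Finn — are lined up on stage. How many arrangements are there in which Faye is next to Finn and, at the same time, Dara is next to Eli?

Treat {Faye,Finn} as one block (2 orders) and {Dara,Eli} as another (2 orders).
That leaves 4 units to arrange: 2 × 2 × 4! = 4 × 24 = 96.

96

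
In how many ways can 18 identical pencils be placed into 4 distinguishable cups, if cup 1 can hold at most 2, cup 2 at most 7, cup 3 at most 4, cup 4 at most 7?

By stars and bars, unrestricted non-negative solutions to x_1+…+x_4 = 18 number C(18+3,3) = 1330.
Subtract solutions that violate a single cap (substitute x_i' = x_i − (cap_i+1)): x_1 ≥ 3 gives C(18,3) = 816; x_2 ≥ 8 gives C(13,3) = 286; x_3 ≥ 5 gives C(16,3) = 560; x_4 ≥ 8 gives C(13,3) = 286. Together 1948.
Add back pairs where two caps are both exceeded: 120 + 286 + 120 + 56 + 10 + 56 = 648.
Subtract triples: 10 + 0 + 10 + 0 = 20.
By inclusion–exclusion the count is 1330 − 1948 + 648 − 20 = 10.

10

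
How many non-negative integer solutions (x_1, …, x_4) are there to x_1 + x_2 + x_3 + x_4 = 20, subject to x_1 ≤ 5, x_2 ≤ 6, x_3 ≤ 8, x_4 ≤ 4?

20

Ignoring the caps, the number of non-negative solutions to x_1+…+x_4 = 20 is C(23,3) = 1771.
Subtract solutions that violate a single cap (substitute x_i' = x_i − (cap_i+1)): x_1 ≥ 6 gives C(17,3) = 680; x_2 ≥ 7 gives C(16,3) = 560; x_3 ≥ 9 gives C(14,3) = 364; x_4 ≥ 5 gives C(18,3) = 816. Together 2420.
Add back pairs where two caps are both exceeded: 120 + 56 + 220 + 35 + 165 + 84 = 680.
Subtract triples: 0 + 10 + 1 + 0 = 11.
By inclusion–exclusion the count is 1771 − 2420 + 680 − 11 = 20.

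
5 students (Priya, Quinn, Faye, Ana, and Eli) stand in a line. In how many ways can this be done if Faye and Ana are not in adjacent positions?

72

Of the 5! = 120 arrangements, those with Faye and Ana adjacent number 2 × 4! = 48 (treat the pair as a block with 2 internal orders).
So 120 − 48 = 72 arrangements keep them apart.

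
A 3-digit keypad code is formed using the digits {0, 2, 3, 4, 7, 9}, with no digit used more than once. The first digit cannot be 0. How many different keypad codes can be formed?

100

The first digit has 6−1 = 5 choices (anything except 0).
The remaining 2 digits are filled from the other 5 symbols without repetition: 5 × 4 = 20.
Total: 5 × 20 = 100.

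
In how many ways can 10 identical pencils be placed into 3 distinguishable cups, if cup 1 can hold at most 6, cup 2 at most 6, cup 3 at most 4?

25

Ignoring the caps, the number of non-negative solutions to x_1+…+x_3 = 10 is C(12,2) = 66.
Subtract solutions that violate a single cap (substitute x_i' = x_i − (cap_i+1)): x_1 ≥ 7 gives C(5,2) = 10; x_2 ≥ 7 gives C(5,2) = 10; x_3 ≥ 5 gives C(7,2) = 21. Together 41.
No two caps can be exceeded simultaneously, so the pair terms are all 0.
By inclusion–exclusion the count is 66 − 41 + 0 = 25.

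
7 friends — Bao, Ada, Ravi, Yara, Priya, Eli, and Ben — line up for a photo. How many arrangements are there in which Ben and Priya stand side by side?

1440

Place the 5 others and the Ben-Priya pair as 6 objects in a line; the pair has 2 internal arrangements.
So the count is 2·(6)! = 1440.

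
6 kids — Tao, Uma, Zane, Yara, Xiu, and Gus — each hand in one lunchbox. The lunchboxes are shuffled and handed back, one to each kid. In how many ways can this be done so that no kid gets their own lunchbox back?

Let Aᵢ be the assignments in which kid i gets their own lunchbox. We want the size of the complement of A₁∪…∪A_6.
By inclusion–exclusion this is Σ_{j=0}^{6} (−1)^j C(6,j)·(6−j)!.
Computing: 720 − 720 + 360 − 120 + 30 − 6 + 1 = 265.

265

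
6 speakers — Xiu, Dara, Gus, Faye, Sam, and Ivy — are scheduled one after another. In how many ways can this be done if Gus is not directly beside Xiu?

480

There are 6! = 720 arrangements in all. If Gus and Xiu are adjacent, merging them into one block gives 2·(5)! = 240 arrangements.
So 720 − 240 = 480 arrangements keep them apart.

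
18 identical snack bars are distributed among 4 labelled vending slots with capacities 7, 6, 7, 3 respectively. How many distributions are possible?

52

Without the upper bounds there are C(21,3) = 1330 ways to split 18 among 4 vending slots.
Subtract solutions that violate a single cap (substitute x_i' = x_i − (cap_i+1)): x_1 ≥ 8 gives C(13,3) = 286; x_2 ≥ 7 gives C(14,3) = 364; x_3 ≥ 8 gives C(13,3) = 286; x_4 ≥ 4 gives C(17,3) = 680. Together 1616.
Add back pairs where two caps are both exceeded: 20 + 10 + 84 + 20 + 120 + 84 = 338.
By inclusion–exclusion the count is 1330 − 1616 + 338 = 52.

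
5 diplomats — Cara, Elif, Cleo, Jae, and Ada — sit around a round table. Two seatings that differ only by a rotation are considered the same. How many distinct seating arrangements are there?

24

Seat Cara anywhere (absorbing the rotational symmetry), then permute the other 4: (4)! = 24.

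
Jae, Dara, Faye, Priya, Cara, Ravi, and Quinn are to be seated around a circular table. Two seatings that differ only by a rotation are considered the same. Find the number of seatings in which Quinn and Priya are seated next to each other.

240

Treat {Quinn, Priya} as one unit (2 internal orders) and seat the resulting 6 units around the table: (5)! circular arrangements.
So 2 × (5)! = 2 × 120 = 240.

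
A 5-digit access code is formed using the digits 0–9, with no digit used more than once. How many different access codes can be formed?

Choose and order 5 of the 10 symbols: the first digit has 10 options, the next 9, and so on down to 6.
That product is 10 × 9 × 8 × 7 × 6 = 30240.

30240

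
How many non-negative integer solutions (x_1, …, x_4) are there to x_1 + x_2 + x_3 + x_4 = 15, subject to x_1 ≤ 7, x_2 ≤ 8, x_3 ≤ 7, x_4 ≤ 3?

178

Ignoring the caps, the number of non-negative solutions to x_1+…+x_4 = 15 is C(18,3) = 816.
Subtract solutions that violate a single cap (substitute x_i' = x_i − (cap_i+1)): x_1 ≥ 8 gives C(10,3) = 120; x_2 ≥ 9 gives C(9,3) = 84; x_3 ≥ 8 gives C(10,3) = 120; x_4 ≥ 4 gives C(14,3) = 364. Together 688.
Add back pairs where two caps are both exceeded: 0 + 0 + 20 + 0 + 10 + 20 = 50.
By inclusion–exclusion the count is 816 − 688 + 50 = 178.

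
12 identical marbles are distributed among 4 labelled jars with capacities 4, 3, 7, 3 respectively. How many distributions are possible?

47

Ignoring the caps, the number of non-negative solutions to x_1+…+x_4 = 12 is C(15,3) = 455.
Subtract solutions that violate a single cap (substitute x_i' = x_i − (cap_i+1)): x_1 ≥ 5 gives C(10,3) = 120; x_2 ≥ 4 gives C(11,3) = 165; x_3 ≥ 8 gives C(7,3) = 35; x_4 ≥ 4 gives C(11,3) = 165. Together 485.
Add back pairs where two caps are both exceeded: 20 + 0 + 20 + 1 + 35 + 1 = 77.
By inclusion–exclusion the count is 455 − 485 + 77 = 47.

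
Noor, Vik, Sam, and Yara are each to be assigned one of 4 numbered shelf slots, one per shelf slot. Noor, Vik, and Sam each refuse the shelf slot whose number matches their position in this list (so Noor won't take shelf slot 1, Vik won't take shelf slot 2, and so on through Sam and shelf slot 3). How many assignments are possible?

Let Aᵢ (for i ∈ {1, 2, 3}) be the placements that put person i in their forbidden shelf slot. Any j of these fix j positions, leaving (4−j)! ways to fill the rest, and there are C(3,j) ways to pick which j.
By inclusion–exclusion, the number of valid placements is Σ_{j=0}^{3} (−1)^j C(3,j)·(4−j)!.
Computing: 24 − 18 + 6 − 1 = 11.

11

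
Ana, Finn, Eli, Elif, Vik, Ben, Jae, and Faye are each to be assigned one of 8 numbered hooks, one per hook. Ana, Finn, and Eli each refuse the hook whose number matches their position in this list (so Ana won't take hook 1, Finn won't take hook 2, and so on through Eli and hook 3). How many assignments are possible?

Let Aᵢ (for i ∈ {1, 2, 3}) be the placements that put person i in their forbidden hook. Any j of these fix j positions, leaving (8−j)! ways to fill the rest, and there are C(3,j) ways to pick which j.
By inclusion–exclusion, the number of valid placements is Σ_{j=0}^{3} (−1)^j C(3,j)·(8−j)!.
Computing: 40320 − 15120 + 2160 − 120 = 27240.

27240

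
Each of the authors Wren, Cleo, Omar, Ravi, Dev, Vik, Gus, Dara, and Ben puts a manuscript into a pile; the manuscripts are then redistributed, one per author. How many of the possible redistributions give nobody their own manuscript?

This is the derangement count D_9: permutations of 9 items with no fixed point.
By inclusion–exclusion this is Σ_{j=0}^{9} (−1)^j C(9,j)·(9−j)!.
Computing: 362880 − 362880 + 181440 − 60480 + 15120 − 3024 + 504 − 72 + 9 − 1 = 133496.

133496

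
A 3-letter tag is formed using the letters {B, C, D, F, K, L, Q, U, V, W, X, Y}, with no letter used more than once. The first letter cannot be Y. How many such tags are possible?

The first letter has 12−1 = 11 choices (anything except Y).
The remaining 2 letters are filled from the other 11 symbols without repetition: 11 × 10 = 110.
Total: 11 × 110 = 1210.

1210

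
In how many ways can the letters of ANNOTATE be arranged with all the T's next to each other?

Treat the 2 copies of T as a single block. The multiset to arrange is then {TT, A, A, E, N, N, O}, 7 items in all.
That gives (7)!/(2!·2!) = 1260 arrangements.

1260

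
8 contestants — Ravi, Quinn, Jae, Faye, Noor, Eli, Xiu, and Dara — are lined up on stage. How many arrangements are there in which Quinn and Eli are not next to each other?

30240

Of the 8! = 40320 arrangements, those with Quinn and Eli adjacent number 2 × 7! = 10080 (treat the pair as a block with 2 internal orders).
Complementary counting: 40320 − 10080 = 30240.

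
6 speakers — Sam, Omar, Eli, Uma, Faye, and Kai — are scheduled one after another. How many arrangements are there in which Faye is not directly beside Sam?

There are 6! = 720 arrangements in all. If Faye and Sam are adjacent, merging them into one block gives 2·(5)! = 240 arrangements.
Complementary counting: 720 − 240 = 480.

480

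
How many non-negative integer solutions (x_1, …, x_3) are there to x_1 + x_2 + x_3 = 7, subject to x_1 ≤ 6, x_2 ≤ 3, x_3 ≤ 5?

22

By stars and bars, unrestricted non-negative solutions to x_1+…+x_3 = 7 number C(7+2,2) = 36.
Subtract solutions that violate a single cap (substitute x_i' = x_i − (cap_i+1)): x_1 ≥ 7 gives C(2,2) = 1; x_2 ≥ 4 gives C(5,2) = 10; x_3 ≥ 6 gives C(3,2) = 3. Together 14.
No two caps can be exceeded simultaneously, so the pair terms are all 0.
By inclusion–exclusion the count is 36 − 14 + 0 = 22.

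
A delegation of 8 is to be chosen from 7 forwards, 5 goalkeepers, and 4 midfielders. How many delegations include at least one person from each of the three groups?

With no constraint there are C(16,8) = 12870 possible selections.
Selections missing a whole group: no forwards → C(9,8) = 9; no goalkeepers → C(11,8) = 165; no midfielders → C(12,8) = 495.
Add back selections omitting two groups (i.e. drawn from a single group): C(7,8) + C(5,8) + C(4,8) = 0.
By inclusion–exclusion: 12870 − 669 + 0 = 12201.

12201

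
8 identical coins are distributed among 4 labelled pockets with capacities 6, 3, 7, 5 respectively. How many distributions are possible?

By stars and bars, unrestricted non-negative solutions to x_1+…+x_4 = 8 number C(8+3,3) = 165.
Subtract solutions that violate a single cap (substitute x_i' = x_i − (cap_i+1)): x_1 ≥ 7 gives C(4,3) = 4; x_2 ≥ 4 gives C(7,3) = 35; x_3 ≥ 8 gives C(3,3) = 1; x_4 ≥ 6 gives C(5,3) = 10. Together 50.
No two caps can be exceeded simultaneously, so the pair terms are all 0.
By inclusion–exclusion the count is 165 − 50 + 0 = 115.

115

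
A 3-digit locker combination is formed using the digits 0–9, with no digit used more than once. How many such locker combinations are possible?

720

With no repetition, fill the 3 digits in order: 10 choices, then 9, down to 8.
10 × 9 × 8 = 720.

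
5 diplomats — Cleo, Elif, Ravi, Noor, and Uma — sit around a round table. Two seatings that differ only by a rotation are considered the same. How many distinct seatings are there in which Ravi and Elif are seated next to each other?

12

Treat {Ravi, Elif} as one unit (2 internal orders) and seat the resulting 4 units around the table: (3)! circular arrangements.
So 2 × (3)! = 2 × 6 = 12.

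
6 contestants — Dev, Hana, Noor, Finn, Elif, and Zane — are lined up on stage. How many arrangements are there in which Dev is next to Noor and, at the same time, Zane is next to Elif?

Treat {Dev,Noor} as one block (2 orders) and {Zane,Elif} as another (2 orders).
That leaves 4 units to arrange: 2 × 2 × 4! = 4 × 24 = 96.

96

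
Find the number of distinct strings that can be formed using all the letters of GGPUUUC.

GGPUUUC has 7 letters with G appearing twice and U appearing 3 times.
The number of distinct arrangements is 7!/(3!·2!) = 5040/12 = 420.

420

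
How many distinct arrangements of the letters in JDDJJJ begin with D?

5

Fix D in the first position and arrange the remaining 5 letters.
Those 5 letters have J appearing 4 times, giving (5)!/(4!) = 5.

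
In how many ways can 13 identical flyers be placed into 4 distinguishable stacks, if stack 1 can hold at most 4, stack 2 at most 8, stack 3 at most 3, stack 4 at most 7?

By stars and bars, unrestricted non-negative solutions to x_1+…+x_4 = 13 number C(13+3,3) = 560.
Subtract solutions that violate a single cap (substitute x_i' = x_i − (cap_i+1)): x_1 ≥ 5 gives C(11,3) = 165; x_2 ≥ 9 gives C(7,3) = 35; x_3 ≥ 4 gives C(12,3) = 220; x_4 ≥ 8 gives C(8,3) = 56. Together 476.
Add back pairs where two caps are both exceeded: 0 + 35 + 1 + 1 + 0 + 4 = 41.
By inclusion–exclusion the count is 560 − 476 + 41 = 125.

125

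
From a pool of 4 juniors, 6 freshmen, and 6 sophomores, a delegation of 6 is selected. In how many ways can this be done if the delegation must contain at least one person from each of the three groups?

With no constraint there are C(16,6) = 8008 possible selections.
Subtract selections that omit an entire group: no juniors → C(12,6) = 924; no freshmen → C(10,6) = 210; no sophomores → C(10,6) = 210.
Add back selections omitting two groups (i.e. drawn from a single group): C(4,6) + C(6,6) + C(6,6) = 2.
By inclusion–exclusion: 8008 − 1344 + 2 = 6666.

6666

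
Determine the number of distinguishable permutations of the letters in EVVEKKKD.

1680

Letter multiplicities in EVVEKKKD: D×1, E×2, K×3, V×2.
The number of distinct arrangements is 8!/(3!·2!·2!) = 40320/24 = 1680.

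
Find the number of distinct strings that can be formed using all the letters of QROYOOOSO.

QROYOOOSO has 9 letters with O appearing 5 times.
Dividing 9! = 362880 by 5! = 120 for the repeated letters gives 3024.

3024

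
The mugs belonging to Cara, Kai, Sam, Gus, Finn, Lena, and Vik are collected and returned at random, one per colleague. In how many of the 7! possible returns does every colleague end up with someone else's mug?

1854

Count assignments avoiding every fixed point. For any j of the 7 colleagues fixed to their own mug, the other 7−j can be arranged in (7−j)! ways.
By inclusion–exclusion this is Σ_{j=0}^{7} (−1)^j C(7,j)·(7−j)!.
Computing: 5040 − 5040 + 2520 − 840 + 210 − 42 + 7 − 1 = 1854.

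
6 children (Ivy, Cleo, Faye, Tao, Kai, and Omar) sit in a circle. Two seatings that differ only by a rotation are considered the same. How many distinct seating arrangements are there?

Seat Ivy anywhere (absorbing the rotational symmetry), then permute the other 5: (5)! = 120.

120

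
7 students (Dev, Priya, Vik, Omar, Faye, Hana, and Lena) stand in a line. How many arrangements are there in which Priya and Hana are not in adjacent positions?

Of the 7! = 5040 arrangements, those with Priya and Hana adjacent number 2 × 6! = 1440 (treat the pair as a block with 2 internal orders).
Complementary counting: 5040 − 1440 = 3600.

3600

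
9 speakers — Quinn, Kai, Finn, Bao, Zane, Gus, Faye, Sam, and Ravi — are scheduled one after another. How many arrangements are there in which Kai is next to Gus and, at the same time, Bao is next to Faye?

20160

Treat {Kai,Gus} as one block (2 orders) and {Bao,Faye} as another (2 orders).
That leaves 7 units to arrange: 2 × 2 × 7! = 4 × 5040 = 20160.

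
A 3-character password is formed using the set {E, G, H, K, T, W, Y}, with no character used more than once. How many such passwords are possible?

210

With no repetition, fill the 3 characters in order: 7 choices, then 6, down to 5.
That product is 7 × 6 × 5 = 210.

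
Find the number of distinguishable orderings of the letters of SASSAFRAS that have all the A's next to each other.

Treat the 3 copies of A as a single block. The multiset to arrange is then {AAA, F, R, S, S, S, S}, 7 items in all.
That gives (7)!/(4!) = 210 arrangements.

210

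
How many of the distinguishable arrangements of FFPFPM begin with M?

Fix M in the first position and arrange the remaining 5 letters.
Those 5 letters have F appearing 3 times and P appearing twice, giving (5)!/(3!·2!) = 10.

10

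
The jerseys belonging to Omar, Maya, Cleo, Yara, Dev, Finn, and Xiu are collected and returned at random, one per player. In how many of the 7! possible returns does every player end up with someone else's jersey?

Count assignments avoiding every fixed point. For any j of the 7 players fixed to their old jersey, the other 7−j can be arranged in (7−j)! ways.
By inclusion–exclusion this is Σ_{j=0}^{7} (−1)^j C(7,j)·(7−j)!.
Computing: 5040 − 5040 + 2520 − 840 + 210 − 42 + 7 − 1 = 1854.

1854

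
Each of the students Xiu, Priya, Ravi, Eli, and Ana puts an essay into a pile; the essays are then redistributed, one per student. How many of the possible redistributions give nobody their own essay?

Let Aᵢ be the assignments in which student i gets their own essay. We want the size of the complement of A₁∪…∪A_5.
By inclusion–exclusion this is Σ_{j=0}^{5} (−1)^j C(5,j)·(5−j)!.
Computing: 120 − 120 + 60 − 20 + 5 − 1 = 44.

44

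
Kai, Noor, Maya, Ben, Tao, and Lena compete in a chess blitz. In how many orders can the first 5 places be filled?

This is an ordered selection of 5 from 6: P(6,5).
That gives 6 × 5 × 4 × 3 × 2 = 720.

720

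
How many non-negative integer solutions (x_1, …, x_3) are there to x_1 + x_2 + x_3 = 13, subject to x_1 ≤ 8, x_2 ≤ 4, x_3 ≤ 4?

By stars and bars, unrestricted non-negative solutions to x_1+…+x_3 = 13 number C(13+2,2) = 105.
Subtract solutions that violate a single cap (substitute x_i' = x_i − (cap_i+1)): x_1 ≥ 9 gives C(6,2) = 15; x_2 ≥ 5 gives C(10,2) = 45; x_3 ≥ 5 gives C(10,2) = 45. Together 105.
Add back pairs where two caps are both exceeded: 0 + 0 + 10 = 10.
By inclusion–exclusion the count is 105 − 105 + 10 = 10.

10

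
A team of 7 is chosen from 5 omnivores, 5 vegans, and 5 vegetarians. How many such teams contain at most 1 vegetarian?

Split by how many vegetarians are chosen (0 through 1).
Sum: C(5,0)·C(10,7) + C(5,1)·C(10,6) = 120 + 1050 = 1170.

1170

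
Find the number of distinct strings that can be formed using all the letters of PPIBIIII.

Letter multiplicities in PPIBIIII: B×1, I×5, P×2.
Dividing 8! = 40320 by 5!·2! = 240 for the repeated letters gives 168.

168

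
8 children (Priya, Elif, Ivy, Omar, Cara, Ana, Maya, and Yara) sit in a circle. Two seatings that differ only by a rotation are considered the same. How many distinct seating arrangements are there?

Around a circle, 8 distinct people have 8!/8 = (7)! = 5040 rotationally distinct seatings.

5040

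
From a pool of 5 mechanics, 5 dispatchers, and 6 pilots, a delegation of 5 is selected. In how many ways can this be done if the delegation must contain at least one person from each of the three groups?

3200

Total 5-person selections from all 16: C(16,5) = 4368.
Subtract selections that omit an entire group: no mechanics → C(11,5) = 462; no dispatchers → C(11,5) = 462; no pilots → C(10,5) = 252.
Add back selections omitting two groups (i.e. drawn from a single group): C(5,5) + C(5,5) + C(6,5) = 8.
By inclusion–exclusion: 4368 − 1176 + 8 = 3200.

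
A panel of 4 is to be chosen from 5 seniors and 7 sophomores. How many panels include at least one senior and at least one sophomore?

Total 4-person selections from all 12: C(12,4) = 495.
Selections missing a whole group: no seniors → C(7,4) = 35; no sophomores → C(5,4) = 5.
Both groups omitted at once is impossible, so 495 − 40 = 455.

455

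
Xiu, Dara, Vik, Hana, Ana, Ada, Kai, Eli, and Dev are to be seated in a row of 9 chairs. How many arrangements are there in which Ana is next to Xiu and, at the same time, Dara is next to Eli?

20160

Treat {Ana,Xiu} as one block (2 orders) and {Dara,Eli} as another (2 orders).
That leaves 7 units to arrange: 2 × 2 × 7! = 4 × 5040 = 20160.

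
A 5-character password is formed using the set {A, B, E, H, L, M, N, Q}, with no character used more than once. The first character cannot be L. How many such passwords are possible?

5880

The first character has 8−1 = 7 choices (anything except L).
The remaining 4 characters are filled from the other 7 symbols without repetition: 7 × 6 × 5 × 4 = 840.
Total: 7 × 840 = 5880.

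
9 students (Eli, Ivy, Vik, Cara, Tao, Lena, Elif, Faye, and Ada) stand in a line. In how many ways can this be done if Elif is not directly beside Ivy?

Of the 9! = 362880 arrangements, those with Elif and Ivy adjacent number 2 × 8! = 80640 (treat the pair as a block with 2 internal orders).
So 362880 − 80640 = 282240 arrangements keep them apart.

282240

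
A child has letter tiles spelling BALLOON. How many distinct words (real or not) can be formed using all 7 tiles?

The 7 letters of BALLOON have repeats: L appearing twice and O appearing twice.
Dividing 7! = 5040 by 2!·2! = 4 for the repeated letters gives 1260.

1260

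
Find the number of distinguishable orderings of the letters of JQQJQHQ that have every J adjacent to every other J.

Treat the 2 copies of J as a single block. The multiset to arrange is then {JJ, H, Q, Q, Q, Q}, 6 items in all.
That gives (6)!/(4!) = 30 arrangements.

30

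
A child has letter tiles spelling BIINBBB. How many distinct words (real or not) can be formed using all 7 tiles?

BIINBBB has 7 letters with B appearing 4 times and I appearing twice.
The number of distinct arrangements is 7!/(4!·2!) = 5040/48 = 105.

105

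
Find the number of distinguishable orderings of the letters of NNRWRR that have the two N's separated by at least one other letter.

Total arrangements of NNRWRR: 6!/(3!·2!) = 60.
Arrangements with the N's together: treat NN as one letter, giving (5)!/(3!) = 20.
Hence 60 − 20 = 40.

40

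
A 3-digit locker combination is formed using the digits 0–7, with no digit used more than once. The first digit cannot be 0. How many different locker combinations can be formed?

294

The first digit has 8−1 = 7 choices (anything except 0).
The remaining 2 digits are filled from the other 7 symbols without repetition: 7 × 6 = 42.
Total: 7 × 42 = 294.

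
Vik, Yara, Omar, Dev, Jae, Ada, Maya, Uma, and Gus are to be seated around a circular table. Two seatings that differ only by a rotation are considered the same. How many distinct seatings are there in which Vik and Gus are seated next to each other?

Treat {Vik, Gus} as one unit (2 internal orders) and seat the resulting 8 units around the table: (7)! circular arrangements.
So 2 × (7)! = 2 × 5040 = 10080.

10080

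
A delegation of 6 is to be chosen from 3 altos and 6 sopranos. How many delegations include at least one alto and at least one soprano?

83

With no constraint there are C(9,6) = 84 possible selections.
Subtract selections that omit an entire group: no altos → C(6,6) = 1; no sopranos → C(3,6) = 0.
Both groups omitted at once is impossible, so 84 − 1 = 83.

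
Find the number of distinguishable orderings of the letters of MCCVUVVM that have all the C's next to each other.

420

Treat the 2 copies of C as a single block. The multiset to arrange is then {CC, M, M, U, V, V, V}, 7 items in all.
That gives (7)!/(3!·2!) = 420 arrangements.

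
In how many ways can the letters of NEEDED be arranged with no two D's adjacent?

There are 6!/(3!·2!) = 60 arrangements of NEEDED in total.
Arrangements with the D's together: treat DD as one letter, giving (5)!/(3!) = 20.
Subtracting, 60 − 20 = 40 arrangements keep the D's apart.

40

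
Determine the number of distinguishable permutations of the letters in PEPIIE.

PEPIIE has 6 letters with E appearing twice, I appearing twice, and P appearing twice.
The number of distinct arrangements is 6!/(2!·2!·2!) = 720/8 = 90.

90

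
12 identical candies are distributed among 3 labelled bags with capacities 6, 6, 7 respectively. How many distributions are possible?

34

By stars and bars, unrestricted non-negative solutions to x_1+…+x_3 = 12 number C(12+2,2) = 91.
Subtract solutions that violate a single cap (substitute x_i' = x_i − (cap_i+1)): x_1 ≥ 7 gives C(7,2) = 21; x_2 ≥ 7 gives C(7,2) = 21; x_3 ≥ 8 gives C(6,2) = 15. Together 57.
No two caps can be exceeded simultaneously, so the pair terms are all 0.
By inclusion–exclusion the count is 91 − 57 + 0 = 34.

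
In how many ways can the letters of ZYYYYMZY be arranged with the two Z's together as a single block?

Treat the 2 copies of Z as a single block. The multiset to arrange is then {ZZ, M, Y, Y, Y, Y, Y}, 7 items in all.
That gives (7)!/(5!) = 42 arrangements.

42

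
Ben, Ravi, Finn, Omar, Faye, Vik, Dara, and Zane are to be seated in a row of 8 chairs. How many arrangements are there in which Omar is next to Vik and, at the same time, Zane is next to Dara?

2880

Treat {Omar,Vik} as one block (2 orders) and {Zane,Dara} as another (2 orders).
That leaves 6 units to arrange: 2 × 2 × 6! = 4 × 720 = 2880.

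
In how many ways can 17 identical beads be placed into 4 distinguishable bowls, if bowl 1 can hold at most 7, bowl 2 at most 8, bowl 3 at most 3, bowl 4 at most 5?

73

Ignoring the caps, the number of non-negative solutions to x_1+…+x_4 = 17 is C(20,3) = 1140.
Subtract solutions that violate a single cap (substitute x_i' = x_i − (cap_i+1)): x_1 ≥ 8 gives C(12,3) = 220; x_2 ≥ 9 gives C(11,3) = 165; x_3 ≥ 4 gives C(16,3) = 560; x_4 ≥ 6 gives C(14,3) = 364. Together 1309.
Add back pairs where two caps are both exceeded: 1 + 56 + 20 + 35 + 10 + 120 = 242.
By inclusion–exclusion the count is 1140 − 1309 + 242 = 73.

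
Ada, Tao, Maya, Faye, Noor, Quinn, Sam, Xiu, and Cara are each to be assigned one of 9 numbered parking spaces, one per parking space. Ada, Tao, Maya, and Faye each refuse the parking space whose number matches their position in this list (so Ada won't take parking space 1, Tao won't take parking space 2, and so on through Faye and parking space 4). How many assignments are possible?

229080

Let Aᵢ (for 1 ≤ i ≤ 4) be the placements that put person i in their forbidden parking space. Any j of these fix j positions, leaving (9−j)! ways to fill the rest, and there are C(4,j) ways to pick which j.
By inclusion–exclusion, the number of valid placements is Σ_{j=0}^{4} (−1)^j C(4,j)·(9−j)!.
Computing: 362880 − 161280 + 30240 − 2880 + 120 = 229080.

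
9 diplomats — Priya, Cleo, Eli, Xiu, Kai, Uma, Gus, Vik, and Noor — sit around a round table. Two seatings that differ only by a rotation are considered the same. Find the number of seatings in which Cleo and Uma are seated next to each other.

10080

Glue Cleo and Uma into a block (2 internal orders). Seating 8 units around a circle gives (7)! arrangements.
So 2 × (7)! = 2 × 5040 = 10080.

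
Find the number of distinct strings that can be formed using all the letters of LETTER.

Letter multiplicities in LETTER: E×2, L×1, R×1, T×2.
So there are 6! / (2!·2!) = 180 distinguishable arrangements.

180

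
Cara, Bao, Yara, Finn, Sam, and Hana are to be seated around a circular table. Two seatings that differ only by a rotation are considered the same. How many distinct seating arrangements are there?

120

Seat Cara anywhere (absorbing the rotational symmetry), then permute the other 5: (5)! = 120.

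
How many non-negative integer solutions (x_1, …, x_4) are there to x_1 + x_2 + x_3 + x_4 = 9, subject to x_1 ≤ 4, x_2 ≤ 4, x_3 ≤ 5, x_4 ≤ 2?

Ignoring the caps, the number of non-negative solutions to x_1+…+x_4 = 9 is C(12,3) = 220.
Subtract solutions that violate a single cap (substitute x_i' = x_i − (cap_i+1)): x_1 ≥ 5 gives C(7,3) = 35; x_2 ≥ 5 gives C(7,3) = 35; x_3 ≥ 6 gives C(6,3) = 20; x_4 ≥ 3 gives C(9,3) = 84. Together 174.
Add back pairs where two caps are both exceeded: 0 + 0 + 4 + 0 + 4 + 1 = 9.
By inclusion–exclusion the count is 220 − 174 + 9 = 55.

55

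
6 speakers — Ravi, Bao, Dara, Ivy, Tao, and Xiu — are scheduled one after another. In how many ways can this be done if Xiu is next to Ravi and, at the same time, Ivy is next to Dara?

Treat {Xiu,Ravi} as one block (2 orders) and {Ivy,Dara} as another (2 orders).
That leaves 4 units to arrange: 2 × 2 × 4! = 4 × 24 = 96.

96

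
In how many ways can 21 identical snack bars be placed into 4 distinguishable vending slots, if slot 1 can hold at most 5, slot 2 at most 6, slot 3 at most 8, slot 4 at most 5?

Without the upper bounds there are C(24,3) = 2024 ways to split 21 among 4 vending slots.
Subtract solutions that violate a single cap (substitute x_i' = x_i − (cap_i+1)): x_1 ≥ 6 gives C(18,3) = 816; x_2 ≥ 7 gives C(17,3) = 680; x_3 ≥ 9 gives C(15,3) = 455; x_4 ≥ 6 gives C(18,3) = 816. Together 2767.
Add back pairs where two caps are both exceeded: 165 + 84 + 220 + 56 + 165 + 84 = 774.
Subtract triples: 0 + 10 + 1 + 0 = 11.
By inclusion–exclusion the count is 2024 − 2767 + 774 − 11 = 20.

20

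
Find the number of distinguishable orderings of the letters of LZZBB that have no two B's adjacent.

18

Total arrangements of LZZBB: 5!/(2!·2!) = 30.
Arrangements with the B's together: treat BB as one letter, giving (4)!/(2!) = 12.
Subtracting, 30 − 12 = 18 arrangements keep the B's apart.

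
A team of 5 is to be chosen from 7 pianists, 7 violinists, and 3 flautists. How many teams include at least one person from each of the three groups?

3724

Total 5-person selections from all 17: C(17,5) = 6188.
Selections missing a whole group: no pianists → C(10,5) = 252; no violinists → C(10,5) = 252; no flautists → C(14,5) = 2002.
Add back selections omitting two groups (i.e. drawn from a single group): C(7,5) + C(7,5) + C(3,5) = 42.
By inclusion–exclusion: 6188 − 2506 + 42 = 3724.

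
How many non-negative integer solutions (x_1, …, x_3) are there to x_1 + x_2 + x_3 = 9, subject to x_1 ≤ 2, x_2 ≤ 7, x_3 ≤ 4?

12

Without the upper bounds there are C(11,2) = 55 ways to split 9 among 3 variables.
Subtract solutions that violate a single cap (substitute x_i' = x_i − (cap_i+1)): x_1 ≥ 3 gives C(8,2) = 28; x_2 ≥ 8 gives C(3,2) = 3; x_3 ≥ 5 gives C(6,2) = 15. Together 46.
Add back pairs where two caps are both exceeded: 0 + 3 + 0 = 3.
By inclusion–exclusion the count is 55 − 46 + 3 = 12.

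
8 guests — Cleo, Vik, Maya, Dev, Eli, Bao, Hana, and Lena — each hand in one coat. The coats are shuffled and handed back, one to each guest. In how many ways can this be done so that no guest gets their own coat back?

Let Aᵢ be the assignments in which guest i gets their own coat. We want the size of the complement of A₁∪…∪A_8.
By inclusion–exclusion this is Σ_{j=0}^{8} (−1)^j C(8,j)·(8−j)!.
Computing: 40320 − 40320 + 20160 − 6720 + 1680 − 336 + 56 − 8 + 1 = 14833.

14833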